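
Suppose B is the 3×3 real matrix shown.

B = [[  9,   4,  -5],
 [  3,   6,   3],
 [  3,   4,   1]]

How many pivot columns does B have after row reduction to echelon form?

Row reduce to echelon form.
R2 ← R2 − (1/3)·R1: [0, 14/3, 14/3]
R3 ← R3 − (1/3)·R1: [0, 8/3, 8/3]
R3 ← R3 − (4/7)·R2: [0, 0, 0]
Echelon form has 2 nonzero rows, so rank(B) = 2.
Each nonzero row contributes one pivot column: 2 pivot columns.

2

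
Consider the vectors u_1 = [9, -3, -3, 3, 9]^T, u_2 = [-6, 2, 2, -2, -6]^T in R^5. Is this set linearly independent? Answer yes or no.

Form the matrix with these vectors as rows and row reduce.
R2 ← R2 + (2/3)·R1: [0, 0, 0, 0, 0]
1 nonzero row, so the 2 vectors span a space of dimension 1.
Since 1 < 2, the vectors are linearly dependent.

no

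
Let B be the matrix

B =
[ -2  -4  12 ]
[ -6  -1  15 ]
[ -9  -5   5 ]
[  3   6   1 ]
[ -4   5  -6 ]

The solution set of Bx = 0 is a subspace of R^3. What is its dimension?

0

Row reduce to echelon form.
R2 ← R2 − (3)·R1: [0, 11, -21]
R3 ← R3 − (9/2)·R1: [0, 13, -49]
R4 ← R4 + (3/2)·R1: [0, 0, 19]
R5 ← R5 − (2)·R1: [0, 13, -30]
R3 ← R3 − (13/11)·R2: [0, 0, -266/11]
R5 ← R5 − (13/11)·R2: [0, 0, -57/11]
R4 ← R4 + (11/14)·R3: [0, 0, 0]
R5 ← R5 − (3/14)·R3: [0, 0, 0]
3 nonzero rows, so rank(B) = 3.
B has 3 columns; by rank–nullity, nullity = 3 − 3 = 0.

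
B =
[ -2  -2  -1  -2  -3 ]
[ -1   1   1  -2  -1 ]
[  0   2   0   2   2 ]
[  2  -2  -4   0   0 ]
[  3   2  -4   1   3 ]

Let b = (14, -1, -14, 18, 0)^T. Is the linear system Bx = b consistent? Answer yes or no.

yes

Row reduce the augmented matrix [B | b].
R2 ← R2 − (1/2)·R1: [0, 2, 3/2, -1, 1/2, -8]
R4 ← R4 + R1: [0, -4, -5, -2, -3, 32]
R5 ← R5 + (3/2)·R1: [0, -1, -11/2, -2, -3/2, 21]
R3 ← R3 − R2: [0, 0, -3/2, 3, 3/2, -6]
R4 ← R4 + (2)·R2: [0, 0, -2, -4, -2, 16]
R5 ← R5 + (1/2)·R2: [0, 0, -19/4, -5/2, -5/4, 17]
R4 ← R4 − (4/3)·R3: [0, 0, 0, -8, -4, 24]
R5 ← R5 − (19/6)·R3: [0, 0, 0, -12, -6, 36]
R5 ← R5 − (3/2)·R4: [0, 0, 0, 0, 0, 0]
The echelon form has 4 nonzero rows, and every pivot lies in the first 5 columns, so rank(B) = rank([B|b]) = 4.
The system is consistent.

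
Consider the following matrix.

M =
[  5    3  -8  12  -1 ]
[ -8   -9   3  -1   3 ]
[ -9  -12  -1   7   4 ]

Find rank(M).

Row reduce to echelon form.
R2 ← R2 + (8/5)·R1: [0, -21/5, -49/5, 91/5, 7/5]
R3 ← R3 + (9/5)·R1: [0, -33/5, -77/5, 143/5, 11/5]
R3 ← R3 − (11/7)·R2: [0, 0, 0, 0, 0]
Echelon form has 2 nonzero rows, so rank(M) = 2.

2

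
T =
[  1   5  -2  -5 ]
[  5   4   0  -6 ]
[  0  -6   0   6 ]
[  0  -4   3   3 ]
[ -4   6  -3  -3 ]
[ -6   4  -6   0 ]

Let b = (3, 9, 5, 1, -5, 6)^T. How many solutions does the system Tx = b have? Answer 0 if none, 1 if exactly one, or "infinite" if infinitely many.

Row reduce the augmented matrix [T | b].
R2 ← R2 − (5)·R1: [0, -21, 10, 19, -6]
R5 ← R5 + (4)·R1: [0, 26, -11, -23, 7]
R6 ← R6 + (6)·R1: [0, 34, -18, -30, 24]
R3 ← R3 − (2/7)·R2: [0, 0, -20/7, 4/7, 47/7]
R4 ← R4 − (4/21)·R2: [0, 0, 23/21, -13/21, 15/7]
R5 ← R5 + (26/21)·R2: [0, 0, 29/21, 11/21, -3/7]
R6 ← R6 + (34/21)·R2: [0, 0, -38/21, 16/21, 100/7]
R4 ← R4 + (23/60)·R3: [0, 0, 0, -2/5, 283/60]
R5 ← R5 + (29/60)·R3: [0, 0, 0, 4/5, 169/60]
R6 ← R6 − (19/30)·R3: [0, 0, 0, 2/5, 301/30]
R5 ← R5 + (2)·R4: [0, 0, 0, 0, 49/4]
R6 ← R6 + R4: [0, 0, 0, 0, 59/4]
R6 ← R6 − (59/49)·R5: [0, 0, 0, 0, 0]
The echelon form has 5 nonzero rows; the last pivot sits in the augmented column, so rank(T) = 4 but rank([T|b]) = 5.
Since the ranks differ, the system is inconsistent.
It has no solutions.

0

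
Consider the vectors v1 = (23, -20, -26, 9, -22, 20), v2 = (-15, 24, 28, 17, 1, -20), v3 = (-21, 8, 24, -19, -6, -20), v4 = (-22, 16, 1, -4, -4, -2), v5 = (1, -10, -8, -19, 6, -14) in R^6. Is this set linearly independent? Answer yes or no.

Form the matrix with these vectors as rows and row reduce.
R2 ← R2 + (15/23)·R1: [0, 252/23, 254/23, 526/23, -307/23, -160/23]
R3 ← R3 + (21/23)·R1: [0, -236/23, 6/23, -248/23, -600/23, -40/23]
R4 ← R4 + (22/23)·R1: [0, -72/23, -549/23, 106/23, -576/23, 394/23]
R5 ← R5 − (1/23)·R1: [0, -210/23, -158/23, -446/23, 160/23, -342/23]
R3 ← R3 + (59/63)·R2: [0, 0, 668/63, 670/63, -2431/63, -520/63]
R4 ← R4 + (2/7)·R2: [0, 0, -145/7, 78/7, -202/7, 106/7]
R5 ← R5 + (5/6)·R2: [0, 0, 7/3, -1/3, -25/6, -62/3]
R4 ← R4 + (1305/668)·R3: [0, 0, 0, 10661/334, -69633/668, -164/167]
R5 ← R5 − (147/668)·R3: [0, 0, 0, -893/334, 2889/668, -3148/167]
R5 ← R5 + (893/10661)·R4: [0, 0, 0, 0, -46980/10661, -201840/10661]
5 nonzero rows, so the 5 vectors span a space of dimension 5.
Since 5 = 5, the vectors are linearly independent.

yes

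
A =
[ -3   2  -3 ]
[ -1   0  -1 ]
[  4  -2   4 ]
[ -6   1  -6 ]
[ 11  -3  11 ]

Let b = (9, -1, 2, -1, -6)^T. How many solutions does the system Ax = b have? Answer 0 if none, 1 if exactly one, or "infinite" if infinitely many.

Row reduce the augmented matrix [A | b].
R2 ← R2 − (1/3)·R1: [0, -2/3, 0, -4]
R3 ← R3 + (4/3)·R1: [0, 2/3, 0, 14]
R4 ← R4 − (2)·R1: [0, -3, 0, -19]
R5 ← R5 + (11/3)·R1: [0, 13/3, 0, 27]
R3 ← R3 + R2: [0, 0, 0, 10]
R4 ← R4 − (9/2)·R2: [0, 0, 0, -1]
R5 ← R5 + (13/2)·R2: [0, 0, 0, 1]
R4 ← R4 + (1/10)·R3: [0, 0, 0, 0]
R5 ← R5 − (1/10)·R3: [0, 0, 0, 0]
The echelon form has 3 nonzero rows; the last pivot sits in the augmented column, so rank(A) = 2 but rank([A|b]) = 3.
Since the ranks differ, the system is inconsistent.
It has no solutions.

0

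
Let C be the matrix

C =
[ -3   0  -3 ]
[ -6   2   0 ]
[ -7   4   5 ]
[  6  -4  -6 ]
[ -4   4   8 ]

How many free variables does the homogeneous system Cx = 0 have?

1

Row reduce to echelon form.
R2 ← R2 − (2)·R1: [0, 2, 6]
R3 ← R3 − (7/3)·R1: [0, 4, 12]
R4 ← R4 + (2)·R1: [0, -4, -12]
R5 ← R5 − (4/3)·R1: [0, 4, 12]
R3 ← R3 − (2)·R2: [0, 0, 0]
R4 ← R4 + (2)·R2: [0, 0, 0]
R5 ← R5 − (2)·R2: [0, 0, 0]
2 nonzero rows, so rank(C) = 2.
C has 3 columns; by rank–nullity, nullity = 3 − 2 = 1.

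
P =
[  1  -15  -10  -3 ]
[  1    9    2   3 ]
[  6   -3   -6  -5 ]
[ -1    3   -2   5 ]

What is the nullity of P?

1

Row reduce to echelon form.
R2 ← R2 − R1: [0, 24, 12, 6]
R3 ← R3 − (6)·R1: [0, 87, 54, 13]
R4 ← R4 + R1: [0, -12, -12, 2]
R3 ← R3 − (29/8)·R2: [0, 0, 21/2, -35/4]
R4 ← R4 + (1/2)·R2: [0, 0, -6, 5]
R4 ← R4 + (4/7)·R3: [0, 0, 0, 0]
3 nonzero rows, so rank(P) = 3.
P has 4 columns; by rank–nullity, nullity = 4 − 3 = 1.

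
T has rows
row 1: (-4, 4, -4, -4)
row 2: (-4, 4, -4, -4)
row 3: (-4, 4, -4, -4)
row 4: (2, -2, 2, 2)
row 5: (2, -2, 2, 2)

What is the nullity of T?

3

Row reduce to echelon form.
R2 ← R2 − R1: [0, 0, 0, 0]
R3 ← R3 − R1: [0, 0, 0, 0]
R4 ← R4 + (1/2)·R1: [0, 0, 0, 0]
R5 ← R5 + (1/2)·R1: [0, 0, 0, 0]
1 nonzero row, so rank(T) = 1.
T has 4 columns; by rank–nullity, nullity = 4 − 1 = 3.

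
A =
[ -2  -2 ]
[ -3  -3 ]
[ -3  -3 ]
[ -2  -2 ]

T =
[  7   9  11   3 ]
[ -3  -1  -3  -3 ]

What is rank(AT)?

1

First compute AT:
[[ -8, -16, -16,   0],
 [-12, -24, -24,   0],
 [-12, -24, -24,   0],
 [ -8, -16, -16,   0]]
Now row reduce the product.
R2 ← R2 − (3/2)·R1: [0, 0, 0, 0]
R3 ← R3 − (3/2)·R1: [0, 0, 0, 0]
R4 ← R4 − R1: [0, 0, 0, 0]
1 nonzero row, so rank(AT) = 1.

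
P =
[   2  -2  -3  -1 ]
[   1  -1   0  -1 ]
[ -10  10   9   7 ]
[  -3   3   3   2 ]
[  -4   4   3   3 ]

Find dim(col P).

2

Row reduce to echelon form.
R2 ← R2 − (1/2)·R1: [0, 0, 3/2, -1/2]
R3 ← R3 + (5)·R1: [0, 0, -6, 2]
R4 ← R4 + (3/2)·R1: [0, 0, -3/2, 1/2]
R5 ← R5 + (2)·R1: [0, 0, -3, 1]
R3 ← R3 + (4)·R2: [0, 0, 0, 0]
R4 ← R4 + R2: [0, 0, 0, 0]
R5 ← R5 + (2)·R2: [0, 0, 0, 0]
Echelon form has 2 nonzero rows, so rank(P) = 2.
The column space has dimension equal to the rank: 2.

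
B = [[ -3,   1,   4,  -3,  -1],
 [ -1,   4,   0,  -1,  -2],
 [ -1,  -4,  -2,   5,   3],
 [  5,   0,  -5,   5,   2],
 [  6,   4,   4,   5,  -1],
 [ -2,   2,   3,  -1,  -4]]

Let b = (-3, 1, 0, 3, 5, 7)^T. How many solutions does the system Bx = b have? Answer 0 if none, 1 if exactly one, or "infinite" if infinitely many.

0

Row reduce the augmented matrix [B | b].
R2 ← R2 − (1/3)·R1: [0, 11/3, -4/3, 0, -5/3, 2]
R3 ← R3 − (1/3)·R1: [0, -13/3, -10/3, 6, 10/3, 1]
R4 ← R4 + (5/3)·R1: [0, 5/3, 5/3, 0, 1/3, -2]
R5 ← R5 + (2)·R1: [0, 6, 12, -1, -3, -1]
R6 ← R6 − (2/3)·R1: [0, 4/3, 1/3, 1, -10/3, 9]
R3 ← R3 + (13/11)·R2: [0, 0, -54/11, 6, 15/11, 37/11]
R4 ← R4 − (5/11)·R2: [0, 0, 25/11, 0, 12/11, -32/11]
R5 ← R5 − (18/11)·R2: [0, 0, 156/11, -1, -3/11, -47/11]
R6 ← R6 − (4/11)·R2: [0, 0, 9/11, 1, -30/11, 91/11]
R4 ← R4 + (25/54)·R3: [0, 0, 0, 25/9, 31/18, -73/54]
R5 ← R5 + (26/9)·R3: [0, 0, 0, 49/3, 11/3, 49/9]
R6 ← R6 + (1/6)·R3: [0, 0, 0, 2, -5/2, 53/6]
R5 ← R5 − (147/25)·R4: [0, 0, 0, 0, -323/50, 2009/150]
R6 ← R6 − (18/25)·R4: [0, 0, 0, 0, -187/50, 1471/150]
R6 ← R6 − (11/19)·R5: [0, 0, 0, 0, 0, 39/19]
The echelon form has 6 nonzero rows; the last pivot sits in the augmented column, so rank(B) = 5 but rank([B|b]) = 6.
Since the ranks differ, the system is inconsistent.
It has no solutions.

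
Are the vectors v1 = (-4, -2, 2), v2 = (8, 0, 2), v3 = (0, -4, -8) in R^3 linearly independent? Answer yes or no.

Form the matrix with these vectors as rows and row reduce.
R2 ← R2 + (2)·R1: [0, -4, 6]
R3 ← R3 − R2: [0, 0, -14]
3 nonzero rows, so the 3 vectors span a space of dimension 3.
Since 3 = 3, the vectors are linearly independent.

yes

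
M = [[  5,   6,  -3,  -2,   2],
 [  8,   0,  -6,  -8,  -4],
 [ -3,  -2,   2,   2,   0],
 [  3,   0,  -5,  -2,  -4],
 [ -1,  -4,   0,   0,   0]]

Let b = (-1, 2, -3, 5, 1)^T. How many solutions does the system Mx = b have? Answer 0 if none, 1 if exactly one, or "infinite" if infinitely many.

Row reduce the augmented matrix [M | b].
R2 ← R2 − (8/5)·R1: [0, -48/5, -6/5, -24/5, -36/5, 18/5]
R3 ← R3 + (3/5)·R1: [0, 8/5, 1/5, 4/5, 6/5, -18/5]
R4 ← R4 − (3/5)·R1: [0, -18/5, -16/5, -4/5, -26/5, 28/5]
R5 ← R5 + (1/5)·R1: [0, -14/5, -3/5, -2/5, 2/5, 4/5]
R3 ← R3 + (1/6)·R2: [0, 0, 0, 0, 0, -3]
R4 ← R4 − (3/8)·R2: [0, 0, -11/4, 1, -5/2, 17/4]
R5 ← R5 − (7/24)·R2: [0, 0, -1/4, 1, 5/2, -1/4]
Swap R3 ↔ R4
R5 ← R5 − (1/11)·R3: [0, 0, 0, 10/11, 30/11, -7/11]
Swap R4 ↔ R5
The echelon form has 5 nonzero rows; the last pivot sits in the augmented column, so rank(M) = 4 but rank([M|b]) = 5.
Since the ranks differ, the system is inconsistent.
It has no solutions.

0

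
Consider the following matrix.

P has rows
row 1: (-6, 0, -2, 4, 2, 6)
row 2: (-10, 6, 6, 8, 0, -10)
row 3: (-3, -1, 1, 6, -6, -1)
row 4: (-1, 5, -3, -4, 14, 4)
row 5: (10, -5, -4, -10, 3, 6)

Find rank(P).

Row reduce to echelon form.
R2 ← R2 − (5/3)·R1: [0, 6, 28/3, 4/3, -10/3, -20]
R3 ← R3 − (1/2)·R1: [0, -1, 2, 4, -7, -4]
R4 ← R4 − (1/6)·R1: [0, 5, -8/3, -14/3, 41/3, 3]
R5 ← R5 + (5/3)·R1: [0, -5, -22/3, -10/3, 19/3, 16]
R3 ← R3 + (1/6)·R2: [0, 0, 32/9, 38/9, -68/9, -22/3]
R4 ← R4 − (5/6)·R2: [0, 0, -94/9, -52/9, 148/9, 59/3]
R5 ← R5 + (5/6)·R2: [0, 0, 4/9, -20/9, 32/9, -2/3]
R4 ← R4 + (47/16)·R3: [0, 0, 0, 53/8, -23/4, -15/8]
R5 ← R5 − (1/8)·R3: [0, 0, 0, -11/4, 9/2, 1/4]
R5 ← R5 + (22/53)·R4: [0, 0, 0, 0, 112/53, -28/53]
Echelon form has 5 nonzero rows, so rank(P) = 5.

5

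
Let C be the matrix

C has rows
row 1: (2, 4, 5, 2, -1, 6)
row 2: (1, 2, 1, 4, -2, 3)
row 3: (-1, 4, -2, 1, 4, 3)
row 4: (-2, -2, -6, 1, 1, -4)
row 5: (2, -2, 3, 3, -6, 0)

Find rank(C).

Row reduce to echelon form.
R2 ← R2 − (1/2)·R1: [0, 0, -3/2, 3, -3/2, 0]
R3 ← R3 + (1/2)·R1: [0, 6, 1/2, 2, 7/2, 6]
R4 ← R4 + R1: [0, 2, -1, 3, 0, 2]
R5 ← R5 − R1: [0, -6, -2, 1, -5, -6]
Swap R2 ↔ R3
R4 ← R4 − (1/3)·R2: [0, 0, -7/6, 7/3, -7/6, 0]
R5 ← R5 + R2: [0, 0, -3/2, 3, -3/2, 0]
R4 ← R4 − (7/9)·R3: [0, 0, 0, 0, 0, 0]
R5 ← R5 − R3: [0, 0, 0, 0, 0, 0]
Echelon form has 3 nonzero rows, so rank(C) = 3.

3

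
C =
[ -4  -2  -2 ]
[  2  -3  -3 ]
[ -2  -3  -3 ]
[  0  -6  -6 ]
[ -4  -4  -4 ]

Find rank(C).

Row reduce to echelon form.
R2 ← R2 + (1/2)·R1: [0, -4, -4]
R3 ← R3 − (1/2)·R1: [0, -2, -2]
R5 ← R5 − R1: [0, -2, -2]
R3 ← R3 − (1/2)·R2: [0, 0, 0]
R4 ← R4 − (3/2)·R2: [0, 0, 0]
R5 ← R5 − (1/2)·R2: [0, 0, 0]
Echelon form has 2 nonzero rows, so rank(C) = 2.

2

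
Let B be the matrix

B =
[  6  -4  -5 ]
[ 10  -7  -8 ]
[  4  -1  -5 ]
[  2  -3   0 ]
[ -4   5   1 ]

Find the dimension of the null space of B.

1

Row reduce to echelon form.
R2 ← R2 − (5/3)·R1: [0, -1/3, 1/3]
R3 ← R3 − (2/3)·R1: [0, 5/3, -5/3]
R4 ← R4 − (1/3)·R1: [0, -5/3, 5/3]
R5 ← R5 + (2/3)·R1: [0, 7/3, -7/3]
R3 ← R3 + (5)·R2: [0, 0, 0]
R4 ← R4 − (5)·R2: [0, 0, 0]
R5 ← R5 + (7)·R2: [0, 0, 0]
2 nonzero rows, so rank(B) = 2.
B has 3 columns; by rank–nullity, nullity = 3 − 2 = 1.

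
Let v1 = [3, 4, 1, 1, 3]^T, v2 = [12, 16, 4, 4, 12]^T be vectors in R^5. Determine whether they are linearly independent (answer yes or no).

Form the matrix with these vectors as rows and row reduce.
R2 ← R2 − (4)·R1: [0, 0, 0, 0, 0]
1 nonzero row, so the 2 vectors span a space of dimension 1.
Since 1 < 2, the vectors are linearly dependent.

no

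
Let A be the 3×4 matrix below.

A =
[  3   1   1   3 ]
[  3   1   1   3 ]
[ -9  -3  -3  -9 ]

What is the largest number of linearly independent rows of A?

1

Row reduce to echelon form.
R2 ← R2 − R1: [0, 0, 0, 0]
R3 ← R3 + (3)·R1: [0, 0, 0, 0]
Echelon form has 1 nonzero row, so rank(A) = 1.
The rank gives the maximum number of linearly independent rows: 1.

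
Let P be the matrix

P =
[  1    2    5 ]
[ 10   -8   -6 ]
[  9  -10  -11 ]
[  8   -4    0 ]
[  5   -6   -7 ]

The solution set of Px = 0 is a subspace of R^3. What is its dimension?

1

Row reduce to echelon form.
R2 ← R2 − (10)·R1: [0, -28, -56]
R3 ← R3 − (9)·R1: [0, -28, -56]
R4 ← R4 − (8)·R1: [0, -20, -40]
R5 ← R5 − (5)·R1: [0, -16, -32]
R3 ← R3 − R2: [0, 0, 0]
R4 ← R4 − (5/7)·R2: [0, 0, 0]
R5 ← R5 − (4/7)·R2: [0, 0, 0]
2 nonzero rows, so rank(P) = 2.
P has 3 columns; by rank–nullity, nullity = 3 − 2 = 1.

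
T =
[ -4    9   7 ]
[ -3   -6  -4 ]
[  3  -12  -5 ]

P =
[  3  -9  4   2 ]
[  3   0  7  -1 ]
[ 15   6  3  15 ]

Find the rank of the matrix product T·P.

First compute TP:
[[120,  78,  68,  88],
 [-87,   3, -66, -60],
 [-102, -57, -87, -57]]
Now row reduce the product.
R2 ← R2 + (29/40)·R1: [0, 1191/20, -167/10, 19/5]
R3 ← R3 + (17/20)·R1: [0, 93/10, -146/5, 89/5]
R3 ← R3 − (62/397)·R2: [0, 0, -10557/397, 6831/397]
3 nonzero rows, so rank(TP) = 3.

3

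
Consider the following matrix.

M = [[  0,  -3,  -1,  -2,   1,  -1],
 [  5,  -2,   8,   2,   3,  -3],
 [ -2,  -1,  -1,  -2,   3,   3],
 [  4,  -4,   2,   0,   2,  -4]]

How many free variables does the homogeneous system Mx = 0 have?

2

Row reduce to echelon form.
Swap R1 ↔ R2
R3 ← R3 + (2/5)·R1: [0, -9/5, 11/5, -6/5, 21/5, 9/5]
R4 ← R4 − (4/5)·R1: [0, -12/5, -22/5, -8/5, -2/5, -8/5]
R3 ← R3 − (3/5)·R2: [0, 0, 14/5, 0, 18/5, 12/5]
R4 ← R4 − (4/5)·R2: [0, 0, -18/5, 0, -6/5, -4/5]
R4 ← R4 + (9/7)·R3: [0, 0, 0, 0, 24/7, 16/7]
4 nonzero rows, so rank(M) = 4.
M has 6 columns; by rank–nullity, nullity = 6 − 4 = 2.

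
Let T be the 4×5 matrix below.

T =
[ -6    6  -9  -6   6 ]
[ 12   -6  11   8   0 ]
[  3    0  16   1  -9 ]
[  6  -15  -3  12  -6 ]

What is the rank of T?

Row reduce to echelon form.
R2 ← R2 + (2)·R1: [0, 6, -7, -4, 12]
R3 ← R3 + (1/2)·R1: [0, 3, 23/2, -2, -6]
R4 ← R4 + R1: [0, -9, -12, 6, 0]
R3 ← R3 − (1/2)·R2: [0, 0, 15, 0, -12]
R4 ← R4 + (3/2)·R2: [0, 0, -45/2, 0, 18]
R4 ← R4 + (3/2)·R3: [0, 0, 0, 0, 0]
Echelon form has 3 nonzero rows, so rank(T) = 3.

3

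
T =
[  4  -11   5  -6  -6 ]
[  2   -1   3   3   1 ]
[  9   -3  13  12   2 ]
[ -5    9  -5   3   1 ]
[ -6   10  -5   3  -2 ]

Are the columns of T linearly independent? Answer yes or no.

Row reduce T to echelon form.
R2 ← R2 − (1/2)·R1: [0, 9/2, 1/2, 6, 4]
R3 ← R3 − (9/4)·R1: [0, 87/4, 7/4, 51/2, 31/2]
R4 ← R4 + (5/4)·R1: [0, -19/4, 5/4, -9/2, -13/2]
R5 ← R5 + (3/2)·R1: [0, -13/2, 5/2, -6, -11]
R3 ← R3 − (29/6)·R2: [0, 0, -2/3, -7/2, -23/6]
R4 ← R4 + (19/18)·R2: [0, 0, 16/9, 11/6, -41/18]
R5 ← R5 + (13/9)·R2: [0, 0, 29/9, 8/3, -47/9]
R4 ← R4 + (8/3)·R3: [0, 0, 0, -15/2, -25/2]
R5 ← R5 + (29/6)·R3: [0, 0, 0, -57/4, -95/4]
R5 ← R5 − (19/10)·R4: [0, 0, 0, 0, 0]
4 pivots among 5 columns.
Only 4 < 5 pivot columns, so the columns are linearly dependent.

no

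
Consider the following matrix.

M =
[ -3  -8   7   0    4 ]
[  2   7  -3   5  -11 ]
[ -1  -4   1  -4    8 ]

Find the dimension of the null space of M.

3

Row reduce to echelon form.
R2 ← R2 + (2/3)·R1: [0, 5/3, 5/3, 5, -25/3]
R3 ← R3 − (1/3)·R1: [0, -4/3, -4/3, -4, 20/3]
R3 ← R3 + (4/5)·R2: [0, 0, 0, 0, 0]
2 nonzero rows, so rank(M) = 2.
M has 5 columns; by rank–nullity, nullity = 5 − 2 = 3.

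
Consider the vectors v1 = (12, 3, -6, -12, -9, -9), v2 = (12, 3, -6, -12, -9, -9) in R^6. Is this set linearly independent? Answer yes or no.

Form the matrix with these vectors as rows and row reduce.
R2 ← R2 − R1: [0, 0, 0, 0, 0, 0]
1 nonzero row, so the 2 vectors span a space of dimension 1.
Since 1 < 2, the vectors are linearly dependent.

no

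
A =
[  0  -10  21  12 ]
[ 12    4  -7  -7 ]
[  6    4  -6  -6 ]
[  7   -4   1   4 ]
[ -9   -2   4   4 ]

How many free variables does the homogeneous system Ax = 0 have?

1

Row reduce to echelon form.
Swap R1 ↔ R2
R3 ← R3 − (1/2)·R1: [0, 2, -5/2, -5/2]
R4 ← R4 − (7/12)·R1: [0, -19/3, 61/12, 97/12]
R5 ← R5 + (3/4)·R1: [0, 1, -5/4, -5/4]
R3 ← R3 + (1/5)·R2: [0, 0, 17/10, -1/10]
R4 ← R4 − (19/30)·R2: [0, 0, -493/60, 29/60]
R5 ← R5 + (1/10)·R2: [0, 0, 17/20, -1/20]
R4 ← R4 + (29/6)·R3: [0, 0, 0, 0]
R5 ← R5 − (1/2)·R3: [0, 0, 0, 0]
3 nonzero rows, so rank(A) = 3.
A has 4 columns; by rank–nullity, nullity = 4 − 3 = 1.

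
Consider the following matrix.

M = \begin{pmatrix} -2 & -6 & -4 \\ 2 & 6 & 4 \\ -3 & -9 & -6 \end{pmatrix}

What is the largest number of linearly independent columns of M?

1

Row reduce to echelon form.
R2 ← R2 + R1: [0, 0, 0]
R3 ← R3 − (3/2)·R1: [0, 0, 0]
Echelon form has 1 nonzero row, so rank(M) = 1.
The rank gives the maximum number of linearly independent columns: 1.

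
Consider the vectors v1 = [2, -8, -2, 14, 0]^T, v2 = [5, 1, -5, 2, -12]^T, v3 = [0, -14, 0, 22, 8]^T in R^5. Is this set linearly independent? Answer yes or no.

Form the matrix with these vectors as rows and row reduce.
R2 ← R2 − (5/2)·R1: [0, 21, 0, -33, -12]
R3 ← R3 + (2/3)·R2: [0, 0, 0, 0, 0]
2 nonzero rows, so the 3 vectors span a space of dimension 2.
Since 2 < 3, the vectors are linearly dependent.

no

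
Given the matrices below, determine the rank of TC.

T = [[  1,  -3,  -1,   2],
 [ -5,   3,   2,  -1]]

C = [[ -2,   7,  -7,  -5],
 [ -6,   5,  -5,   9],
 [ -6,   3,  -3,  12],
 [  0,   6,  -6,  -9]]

2

First compute TC:
[[ 22,   1,  -1, -62],
 [-20, -20,  20,  85]]
Now row reduce the product.
R2 ← R2 + (10/11)·R1: [0, -210/11, 210/11, 315/11]
2 nonzero rows, so rank(TC) = 2.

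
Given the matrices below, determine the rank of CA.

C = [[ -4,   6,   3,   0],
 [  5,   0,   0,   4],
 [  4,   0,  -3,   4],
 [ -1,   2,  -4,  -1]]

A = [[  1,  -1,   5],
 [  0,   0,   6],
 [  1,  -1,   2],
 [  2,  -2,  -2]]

First compute CA:
[[ -1,   1,  22],
 [ 13, -13,  17],
 [  9,  -9,   6],
 [ -7,   7,   1]]
Now row reduce the product.
R2 ← R2 + (13)·R1: [0, 0, 303]
R3 ← R3 + (9)·R1: [0, 0, 204]
R4 ← R4 − (7)·R1: [0, 0, -153]
R3 ← R3 − (68/101)·R2: [0, 0, 0]
R4 ← R4 + (51/101)·R2: [0, 0, 0]
2 nonzero rows, so rank(CA) = 2.

2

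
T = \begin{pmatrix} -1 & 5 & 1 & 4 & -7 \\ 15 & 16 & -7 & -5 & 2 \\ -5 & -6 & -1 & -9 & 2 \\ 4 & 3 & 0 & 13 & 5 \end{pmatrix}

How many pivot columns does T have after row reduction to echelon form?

Row reduce to echelon form.
R2 ← R2 + (15)·R1: [0, 91, 8, 55, -103]
R3 ← R3 − (5)·R1: [0, -31, -6, -29, 37]
R4 ← R4 + (4)·R1: [0, 23, 4, 29, -23]
R3 ← R3 + (31/91)·R2: [0, 0, -298/91, -934/91, 174/91]
R4 ← R4 − (23/91)·R2: [0, 0, 180/91, 1374/91, 276/91]
R4 ← R4 + (90/149)·R3: [0, 0, 0, 1326/149, 624/149]
Echelon form has 4 nonzero rows, so rank(T) = 4.
Each nonzero row contributes one pivot column: 4 pivot columns.

4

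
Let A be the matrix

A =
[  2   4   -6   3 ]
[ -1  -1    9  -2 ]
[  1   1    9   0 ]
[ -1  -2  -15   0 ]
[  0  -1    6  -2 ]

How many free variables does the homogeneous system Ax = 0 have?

Row reduce to echelon form.
R2 ← R2 + (1/2)·R1: [0, 1, 6, -1/2]
R3 ← R3 − (1/2)·R1: [0, -1, 12, -3/2]
R4 ← R4 + (1/2)·R1: [0, 0, -18, 3/2]
R3 ← R3 + R2: [0, 0, 18, -2]
R5 ← R5 + R2: [0, 0, 12, -5/2]
R4 ← R4 + R3: [0, 0, 0, -1/2]
R5 ← R5 − (2/3)·R3: [0, 0, 0, -7/6]
R5 ← R5 − (7/3)·R4: [0, 0, 0, 0]
4 nonzero rows, so rank(A) = 4.
A has 4 columns; by rank–nullity, nullity = 4 − 4 = 0.

0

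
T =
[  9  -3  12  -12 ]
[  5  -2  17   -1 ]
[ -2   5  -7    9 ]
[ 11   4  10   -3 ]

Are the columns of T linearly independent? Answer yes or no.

yes

Row reduce T to echelon form.
R2 ← R2 − (5/9)·R1: [0, -1/3, 31/3, 17/3]
R3 ← R3 + (2/9)·R1: [0, 13/3, -13/3, 19/3]
R4 ← R4 − (11/9)·R1: [0, 23/3, -14/3, 35/3]
R3 ← R3 + (13)·R2: [0, 0, 130, 80]
R4 ← R4 + (23)·R2: [0, 0, 233, 142]
R4 ← R4 − (233/130)·R3: [0, 0, 0, -18/13]
4 pivots among 4 columns.
Every column is a pivot column, so the columns are linearly independent.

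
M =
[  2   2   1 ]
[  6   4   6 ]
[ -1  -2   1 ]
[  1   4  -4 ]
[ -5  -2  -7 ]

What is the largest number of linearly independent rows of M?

2

Row reduce to echelon form.
R2 ← R2 − (3)·R1: [0, -2, 3]
R3 ← R3 + (1/2)·R1: [0, -1, 3/2]
R4 ← R4 − (1/2)·R1: [0, 3, -9/2]
R5 ← R5 + (5/2)·R1: [0, 3, -9/2]
R3 ← R3 − (1/2)·R2: [0, 0, 0]
R4 ← R4 + (3/2)·R2: [0, 0, 0]
R5 ← R5 + (3/2)·R2: [0, 0, 0]
Echelon form has 2 nonzero rows, so rank(M) = 2.
The rank gives the maximum number of linearly independent rows: 2.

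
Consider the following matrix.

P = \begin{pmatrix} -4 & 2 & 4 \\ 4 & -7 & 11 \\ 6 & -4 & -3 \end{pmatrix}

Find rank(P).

2

Row reduce to echelon form.
R2 ← R2 + R1: [0, -5, 15]
R3 ← R3 + (3/2)·R1: [0, -1, 3]
R3 ← R3 − (1/5)·R2: [0, 0, 0]
Echelon form has 2 nonzero rows, so rank(P) = 2.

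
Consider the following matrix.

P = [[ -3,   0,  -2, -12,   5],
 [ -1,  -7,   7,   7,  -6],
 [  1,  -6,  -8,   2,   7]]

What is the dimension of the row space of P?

Row reduce to echelon form.
R2 ← R2 − (1/3)·R1: [0, -7, 23/3, 11, -23/3]
R3 ← R3 + (1/3)·R1: [0, -6, -26/3, -2, 26/3]
R3 ← R3 − (6/7)·R2: [0, 0, -320/21, -80/7, 320/21]
Echelon form has 3 nonzero rows, so rank(P) = 3.
The row space has dimension equal to the rank: 3.

3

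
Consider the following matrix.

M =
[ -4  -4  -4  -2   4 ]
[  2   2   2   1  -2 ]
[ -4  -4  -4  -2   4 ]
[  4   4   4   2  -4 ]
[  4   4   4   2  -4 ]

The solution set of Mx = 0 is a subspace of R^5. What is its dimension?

Row reduce to echelon form.
R2 ← R2 + (1/2)·R1: [0, 0, 0, 0, 0]
R3 ← R3 − R1: [0, 0, 0, 0, 0]
R4 ← R4 + R1: [0, 0, 0, 0, 0]
R5 ← R5 + R1: [0, 0, 0, 0, 0]
1 nonzero row, so rank(M) = 1.
M has 5 columns; by rank–nullity, nullity = 5 − 1 = 4.

4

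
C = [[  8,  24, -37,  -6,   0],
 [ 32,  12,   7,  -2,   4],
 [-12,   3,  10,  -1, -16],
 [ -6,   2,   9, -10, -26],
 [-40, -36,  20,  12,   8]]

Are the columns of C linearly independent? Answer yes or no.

no

Row reduce C to echelon form.
R2 ← R2 − (4)·R1: [0, -84, 155, 22, 4]
R3 ← R3 + (3/2)·R1: [0, 39, -91/2, -10, -16]
R4 ← R4 + (3/4)·R1: [0, 20, -75/4, -29/2, -26]
R5 ← R5 + (5)·R1: [0, 84, -165, -18, 8]
R3 ← R3 + (13/28)·R2: [0, 0, 741/28, 3/14, -99/7]
R4 ← R4 + (5/21)·R2: [0, 0, 1525/84, -389/42, -526/21]
R5 ← R5 + R2: [0, 0, -10, 4, 12]
R4 ← R4 − (1525/2223)·R3: [0, 0, 0, -2324/247, -11371/741]
R5 ← R5 + (280/741)·R3: [0, 0, 0, 1008/247, 1644/247]
R5 ← R5 + (36/83)·R4: [0, 0, 0, 0, 0]
4 pivots among 5 columns.
Only 4 < 5 pivot columns, so the columns are linearly dependent.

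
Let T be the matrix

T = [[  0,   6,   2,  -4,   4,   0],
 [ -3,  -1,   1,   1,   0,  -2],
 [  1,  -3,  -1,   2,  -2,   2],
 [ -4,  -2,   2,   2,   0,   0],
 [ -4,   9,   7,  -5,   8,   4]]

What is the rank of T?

3

Row reduce to echelon form.
Swap R1 ↔ R2
R3 ← R3 + (1/3)·R1: [0, -10/3, -2/3, 7/3, -2, 4/3]
R4 ← R4 − (4/3)·R1: [0, -2/3, 2/3, 2/3, 0, 8/3]
R5 ← R5 − (4/3)·R1: [0, 31/3, 17/3, -19/3, 8, 20/3]
R3 ← R3 + (5/9)·R2: [0, 0, 4/9, 1/9, 2/9, 4/3]
R4 ← R4 + (1/9)·R2: [0, 0, 8/9, 2/9, 4/9, 8/3]
R5 ← R5 − (31/18)·R2: [0, 0, 20/9, 5/9, 10/9, 20/3]
R4 ← R4 − (2)·R3: [0, 0, 0, 0, 0, 0]
R5 ← R5 − (5)·R3: [0, 0, 0, 0, 0, 0]
Echelon form has 3 nonzero rows, so rank(T) = 3.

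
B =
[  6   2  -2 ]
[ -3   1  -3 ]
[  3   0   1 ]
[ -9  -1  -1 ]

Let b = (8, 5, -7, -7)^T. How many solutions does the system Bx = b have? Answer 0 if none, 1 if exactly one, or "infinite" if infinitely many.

Row reduce the augmented matrix [B | b].
R2 ← R2 + (1/2)·R1: [0, 2, -4, 9]
R3 ← R3 − (1/2)·R1: [0, -1, 2, -11]
R4 ← R4 + (3/2)·R1: [0, 2, -4, 5]
R3 ← R3 + (1/2)·R2: [0, 0, 0, -13/2]
R4 ← R4 − R2: [0, 0, 0, -4]
R4 ← R4 − (8/13)·R3: [0, 0, 0, 0]
The echelon form has 3 nonzero rows; the last pivot sits in the augmented column, so rank(B) = 2 but rank([B|b]) = 3.
Since the ranks differ, the system is inconsistent.
It has no solutions.

0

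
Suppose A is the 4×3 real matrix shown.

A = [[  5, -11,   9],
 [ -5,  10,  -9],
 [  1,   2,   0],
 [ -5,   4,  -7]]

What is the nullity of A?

Row reduce to echelon form.
R2 ← R2 + R1: [0, -1, 0]
R3 ← R3 − (1/5)·R1: [0, 21/5, -9/5]
R4 ← R4 + R1: [0, -7, 2]
R3 ← R3 + (21/5)·R2: [0, 0, -9/5]
R4 ← R4 − (7)·R2: [0, 0, 2]
R4 ← R4 + (10/9)·R3: [0, 0, 0]
3 nonzero rows, so rank(A) = 3.
A has 3 columns; by rank–nullity, nullity = 3 − 3 = 0.

0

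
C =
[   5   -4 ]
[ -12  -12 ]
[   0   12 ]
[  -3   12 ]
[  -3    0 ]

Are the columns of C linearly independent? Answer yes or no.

Row reduce C to echelon form.
R2 ← R2 + (12/5)·R1: [0, -108/5]
R4 ← R4 + (3/5)·R1: [0, 48/5]
R5 ← R5 + (3/5)·R1: [0, -12/5]
R3 ← R3 + (5/9)·R2: [0, 0]
R4 ← R4 + (4/9)·R2: [0, 0]
R5 ← R5 − (1/9)·R2: [0, 0]
2 pivots among 2 columns.
Every column is a pivot column, so the columns are linearly independent.

yes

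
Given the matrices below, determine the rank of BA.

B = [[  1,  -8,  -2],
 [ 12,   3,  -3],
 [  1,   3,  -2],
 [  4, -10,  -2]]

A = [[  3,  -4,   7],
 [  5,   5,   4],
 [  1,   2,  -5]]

3

First compute BA:
[[-39, -48, -15],
 [ 48, -39, 111],
 [ 16,   7,  29],
 [-40, -70,  -2]]
Now row reduce the product.
R2 ← R2 + (16/13)·R1: [0, -1275/13, 1203/13]
R3 ← R3 + (16/39)·R1: [0, -165/13, 297/13]
R4 ← R4 − (40/39)·R1: [0, -270/13, 174/13]
R3 ← R3 − (11/85)·R2: [0, 0, 924/85]
R4 ← R4 − (18/85)·R2: [0, 0, -528/85]
R4 ← R4 + (4/7)·R3: [0, 0, 0]
3 nonzero rows, so rank(BA) = 3.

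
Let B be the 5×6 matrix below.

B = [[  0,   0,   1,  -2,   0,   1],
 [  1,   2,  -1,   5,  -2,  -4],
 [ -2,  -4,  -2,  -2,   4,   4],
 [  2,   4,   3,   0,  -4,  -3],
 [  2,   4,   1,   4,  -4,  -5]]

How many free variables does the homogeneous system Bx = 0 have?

Row reduce to echelon form.
Swap R1 ↔ R2
R3 ← R3 + (2)·R1: [0, 0, -4, 8, 0, -4]
R4 ← R4 − (2)·R1: [0, 0, 5, -10, 0, 5]
R5 ← R5 − (2)·R1: [0, 0, 3, -6, 0, 3]
R3 ← R3 + (4)·R2: [0, 0, 0, 0, 0, 0]
R4 ← R4 − (5)·R2: [0, 0, 0, 0, 0, 0]
R5 ← R5 − (3)·R2: [0, 0, 0, 0, 0, 0]
2 nonzero rows, so rank(B) = 2.
B has 6 columns; by rank–nullity, nullity = 6 − 2 = 4.

4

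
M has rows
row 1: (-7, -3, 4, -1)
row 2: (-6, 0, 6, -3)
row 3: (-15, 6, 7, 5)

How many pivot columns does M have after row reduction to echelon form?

Row reduce to echelon form.
R2 ← R2 − (6/7)·R1: [0, 18/7, 18/7, -15/7]
R3 ← R3 − (15/7)·R1: [0, 87/7, -11/7, 50/7]
R3 ← R3 − (29/6)·R2: [0, 0, -14, 35/2]
Echelon form has 3 nonzero rows, so rank(M) = 3.
Each nonzero row contributes one pivot column: 3 pivot columns.

3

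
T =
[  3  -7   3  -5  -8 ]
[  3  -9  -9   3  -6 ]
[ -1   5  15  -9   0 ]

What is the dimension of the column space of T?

Row reduce to echelon form.
R2 ← R2 − R1: [0, -2, -12, 8, 2]
R3 ← R3 + (1/3)·R1: [0, 8/3, 16, -32/3, -8/3]
R3 ← R3 + (4/3)·R2: [0, 0, 0, 0, 0]
Echelon form has 2 nonzero rows, so rank(T) = 2.
The column space has dimension equal to the rank: 2.

2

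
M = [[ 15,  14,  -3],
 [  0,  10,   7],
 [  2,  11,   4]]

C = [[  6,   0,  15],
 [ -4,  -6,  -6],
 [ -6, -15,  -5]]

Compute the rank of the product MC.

2

First compute MC:
[[ 52, -39, 156],
 [-82, -165, -95],
 [-56, -126, -56]]
Now row reduce the product.
R2 ← R2 + (41/26)·R1: [0, -453/2, 151]
R3 ← R3 + (14/13)·R1: [0, -168, 112]
R3 ← R3 − (112/151)·R2: [0, 0, 0]
2 nonzero rows, so rank(MC) = 2.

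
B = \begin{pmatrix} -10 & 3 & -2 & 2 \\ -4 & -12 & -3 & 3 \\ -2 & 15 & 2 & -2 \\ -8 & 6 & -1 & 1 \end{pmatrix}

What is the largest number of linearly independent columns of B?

Row reduce to echelon form.
R2 ← R2 − (2/5)·R1: [0, -66/5, -11/5, 11/5]
R3 ← R3 − (1/5)·R1: [0, 72/5, 12/5, -12/5]
R4 ← R4 − (4/5)·R1: [0, 18/5, 3/5, -3/5]
R3 ← R3 + (12/11)·R2: [0, 0, 0, 0]
R4 ← R4 + (3/11)·R2: [0, 0, 0, 0]
Echelon form has 2 nonzero rows, so rank(B) = 2.
The rank gives the maximum number of linearly independent columns: 2.

2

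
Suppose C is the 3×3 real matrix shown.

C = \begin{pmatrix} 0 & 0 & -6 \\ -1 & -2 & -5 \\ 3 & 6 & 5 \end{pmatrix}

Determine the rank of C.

Row reduce to echelon form.
Swap R1 ↔ R2
R3 ← R3 + (3)·R1: [0, 0, -10]
R3 ← R3 − (5/3)·R2: [0, 0, 0]
Echelon form has 2 nonzero rows, so rank(C) = 2.

2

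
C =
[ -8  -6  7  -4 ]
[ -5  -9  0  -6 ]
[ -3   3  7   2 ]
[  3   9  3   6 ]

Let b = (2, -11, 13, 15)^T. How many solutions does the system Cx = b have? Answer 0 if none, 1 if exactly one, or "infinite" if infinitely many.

Row reduce the augmented matrix [C | b].
R2 ← R2 − (5/8)·R1: [0, -21/4, -35/8, -7/2, -49/4]
R3 ← R3 − (3/8)·R1: [0, 21/4, 35/8, 7/2, 49/4]
R4 ← R4 + (3/8)·R1: [0, 27/4, 45/8, 9/2, 63/4]
R3 ← R3 + R2: [0, 0, 0, 0, 0]
R4 ← R4 + (9/7)·R2: [0, 0, 0, 0, 0]
The echelon form has 2 nonzero rows, and every pivot lies in the first 4 columns, so rank(C) = rank([C|b]) = 2.
The system is consistent.
rank = 2 < 4 unknowns, so there are infinitely many solutions.

infinite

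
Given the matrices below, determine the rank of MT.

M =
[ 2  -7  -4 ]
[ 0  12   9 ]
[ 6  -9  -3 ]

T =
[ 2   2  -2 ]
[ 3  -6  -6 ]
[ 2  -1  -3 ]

First compute MT:
[[-25,  50,  50],
 [ 54, -81, -99],
 [-21,  69,  51]]
Now row reduce the product.
R2 ← R2 + (54/25)·R1: [0, 27, 9]
R3 ← R3 − (21/25)·R1: [0, 27, 9]
R3 ← R3 − R2: [0, 0, 0]
2 nonzero rows, so rank(MT) = 2.

2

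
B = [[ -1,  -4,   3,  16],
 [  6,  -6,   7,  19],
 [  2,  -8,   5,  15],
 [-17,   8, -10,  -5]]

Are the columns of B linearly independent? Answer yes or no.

no

Row reduce B to echelon form.
R2 ← R2 + (6)·R1: [0, -30, 25, 115]
R3 ← R3 + (2)·R1: [0, -16, 11, 47]
R4 ← R4 − (17)·R1: [0, 76, -61, -277]
R3 ← R3 − (8/15)·R2: [0, 0, -7/3, -43/3]
R4 ← R4 + (38/15)·R2: [0, 0, 7/3, 43/3]
R4 ← R4 + R3: [0, 0, 0, 0]
3 pivots among 4 columns.
Only 3 < 4 pivot columns, so the columns are linearly dependent.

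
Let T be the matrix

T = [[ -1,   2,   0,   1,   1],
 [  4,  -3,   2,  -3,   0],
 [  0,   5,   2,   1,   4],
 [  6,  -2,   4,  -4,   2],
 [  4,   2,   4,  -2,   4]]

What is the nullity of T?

Row reduce to echelon form.
R2 ← R2 + (4)·R1: [0, 5, 2, 1, 4]
R4 ← R4 + (6)·R1: [0, 10, 4, 2, 8]
R5 ← R5 + (4)·R1: [0, 10, 4, 2, 8]
R3 ← R3 − R2: [0, 0, 0, 0, 0]
R4 ← R4 − (2)·R2: [0, 0, 0, 0, 0]
R5 ← R5 − (2)·R2: [0, 0, 0, 0, 0]
2 nonzero rows, so rank(T) = 2.
T has 5 columns; by rank–nullity, nullity = 5 − 2 = 3.

3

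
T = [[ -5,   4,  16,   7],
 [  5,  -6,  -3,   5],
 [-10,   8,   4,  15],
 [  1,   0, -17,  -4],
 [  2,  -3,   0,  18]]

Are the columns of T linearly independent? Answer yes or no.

yes

Row reduce T to echelon form.
R2 ← R2 + R1: [0, -2, 13, 12]
R3 ← R3 − (2)·R1: [0, 0, -28, 1]
R4 ← R4 + (1/5)·R1: [0, 4/5, -69/5, -13/5]
R5 ← R5 + (2/5)·R1: [0, -7/5, 32/5, 104/5]
R4 ← R4 + (2/5)·R2: [0, 0, -43/5, 11/5]
R5 ← R5 − (7/10)·R2: [0, 0, -27/10, 62/5]
R4 ← R4 − (43/140)·R3: [0, 0, 0, 53/28]
R5 ← R5 − (27/280)·R3: [0, 0, 0, 689/56]
R5 ← R5 − (13/2)·R4: [0, 0, 0, 0]
4 pivots among 4 columns.
Every column is a pivot column, so the columns are linearly independent.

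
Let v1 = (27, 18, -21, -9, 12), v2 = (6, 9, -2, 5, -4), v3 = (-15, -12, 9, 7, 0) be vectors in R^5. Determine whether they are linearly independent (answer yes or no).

yes

Form the matrix with these vectors as rows and row reduce.
R2 ← R2 − (2/9)·R1: [0, 5, 8/3, 7, -20/3]
R3 ← R3 + (5/9)·R1: [0, -2, -8/3, 2, 20/3]
R3 ← R3 + (2/5)·R2: [0, 0, -8/5, 24/5, 4]
3 nonzero rows, so the 3 vectors span a space of dimension 3.
Since 3 = 3, the vectors are linearly independent.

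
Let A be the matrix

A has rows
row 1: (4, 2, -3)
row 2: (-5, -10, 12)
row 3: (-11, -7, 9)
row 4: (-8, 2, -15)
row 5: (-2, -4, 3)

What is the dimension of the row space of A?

Row reduce to echelon form.
R2 ← R2 + (5/4)·R1: [0, -15/2, 33/4]
R3 ← R3 + (11/4)·R1: [0, -3/2, 3/4]
R4 ← R4 + (2)·R1: [0, 6, -21]
R5 ← R5 + (1/2)·R1: [0, -3, 3/2]
R3 ← R3 − (1/5)·R2: [0, 0, -9/10]
R4 ← R4 + (4/5)·R2: [0, 0, -72/5]
R5 ← R5 − (2/5)·R2: [0, 0, -9/5]
R4 ← R4 − (16)·R3: [0, 0, 0]
R5 ← R5 − (2)·R3: [0, 0, 0]
Echelon form has 3 nonzero rows, so rank(A) = 3.
The row space has dimension equal to the rank: 3.

3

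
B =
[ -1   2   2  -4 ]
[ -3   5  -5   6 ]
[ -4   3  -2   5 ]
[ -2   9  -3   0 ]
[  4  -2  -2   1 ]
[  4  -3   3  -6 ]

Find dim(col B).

4

Row reduce to echelon form.
R2 ← R2 − (3)·R1: [0, -1, -11, 18]
R3 ← R3 − (4)·R1: [0, -5, -10, 21]
R4 ← R4 − (2)·R1: [0, 5, -7, 8]
R5 ← R5 + (4)·R1: [0, 6, 6, -15]
R6 ← R6 + (4)·R1: [0, 5, 11, -22]
R3 ← R3 − (5)·R2: [0, 0, 45, -69]
R4 ← R4 + (5)·R2: [0, 0, -62, 98]
R5 ← R5 + (6)·R2: [0, 0, -60, 93]
R6 ← R6 + (5)·R2: [0, 0, -44, 68]
R4 ← R4 + (62/45)·R3: [0, 0, 0, 44/15]
R5 ← R5 + (4/3)·R3: [0, 0, 0, 1]
R6 ← R6 + (44/45)·R3: [0, 0, 0, 8/15]
R5 ← R5 − (15/44)·R4: [0, 0, 0, 0]
R6 ← R6 − (2/11)·R4: [0, 0, 0, 0]
Echelon form has 4 nonzero rows, so rank(B) = 4.
The column space has dimension equal to the rank: 4.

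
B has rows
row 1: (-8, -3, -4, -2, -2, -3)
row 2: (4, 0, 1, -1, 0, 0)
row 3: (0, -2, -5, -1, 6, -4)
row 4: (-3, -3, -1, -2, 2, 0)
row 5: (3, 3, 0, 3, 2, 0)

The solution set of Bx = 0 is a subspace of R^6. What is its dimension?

Row reduce to echelon form.
R2 ← R2 + (1/2)·R1: [0, -3/2, -1, -2, -1, -3/2]
R4 ← R4 − (3/8)·R1: [0, -15/8, 1/2, -5/4, 11/4, 9/8]
R5 ← R5 + (3/8)·R1: [0, 15/8, -3/2, 9/4, 5/4, -9/8]
R3 ← R3 − (4/3)·R2: [0, 0, -11/3, 5/3, 22/3, -2]
R4 ← R4 − (5/4)·R2: [0, 0, 7/4, 5/4, 4, 3]
R5 ← R5 + (5/4)·R2: [0, 0, -11/4, -1/4, 0, -3]
R4 ← R4 + (21/44)·R3: [0, 0, 0, 45/22, 15/2, 45/22]
R5 ← R5 − (3/4)·R3: [0, 0, 0, -3/2, -11/2, -3/2]
R5 ← R5 + (11/15)·R4: [0, 0, 0, 0, 0, 0]
4 nonzero rows, so rank(B) = 4.
B has 6 columns; by rank–nullity, nullity = 6 − 4 = 2.

2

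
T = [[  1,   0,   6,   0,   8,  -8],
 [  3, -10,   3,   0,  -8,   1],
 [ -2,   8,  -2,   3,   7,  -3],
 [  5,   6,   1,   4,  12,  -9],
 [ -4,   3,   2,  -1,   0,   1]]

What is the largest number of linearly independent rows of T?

Row reduce to echelon form.
R2 ← R2 − (3)·R1: [0, -10, -15, 0, -32, 25]
R3 ← R3 + (2)·R1: [0, 8, 10, 3, 23, -19]
R4 ← R4 − (5)·R1: [0, 6, -29, 4, -28, 31]
R5 ← R5 + (4)·R1: [0, 3, 26, -1, 32, -31]
R3 ← R3 + (4/5)·R2: [0, 0, -2, 3, -13/5, 1]
R4 ← R4 + (3/5)·R2: [0, 0, -38, 4, -236/5, 46]
R5 ← R5 + (3/10)·R2: [0, 0, 43/2, -1, 112/5, -47/2]
R4 ← R4 − (19)·R3: [0, 0, 0, -53, 11/5, 27]
R5 ← R5 + (43/4)·R3: [0, 0, 0, 125/4, -111/20, -51/4]
R5 ← R5 + (125/212)·R4: [0, 0, 0, 0, -1127/265, 168/53]
Echelon form has 5 nonzero rows, so rank(T) = 5.
The rank gives the maximum number of linearly independent rows: 5.

5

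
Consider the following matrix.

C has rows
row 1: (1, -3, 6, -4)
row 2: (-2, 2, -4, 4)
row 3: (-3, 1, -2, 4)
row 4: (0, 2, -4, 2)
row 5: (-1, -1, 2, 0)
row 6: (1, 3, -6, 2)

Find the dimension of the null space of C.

Row reduce to echelon form.
R2 ← R2 + (2)·R1: [0, -4, 8, -4]
R3 ← R3 + (3)·R1: [0, -8, 16, -8]
R5 ← R5 + R1: [0, -4, 8, -4]
R6 ← R6 − R1: [0, 6, -12, 6]
R3 ← R3 − (2)·R2: [0, 0, 0, 0]
R4 ← R4 + (1/2)·R2: [0, 0, 0, 0]
R5 ← R5 − R2: [0, 0, 0, 0]
R6 ← R6 + (3/2)·R2: [0, 0, 0, 0]
2 nonzero rows, so rank(C) = 2.
C has 4 columns; by rank–nullity, nullity = 4 − 2 = 2.

2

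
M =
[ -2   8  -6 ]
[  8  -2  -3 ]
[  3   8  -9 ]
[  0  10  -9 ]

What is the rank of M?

Row reduce to echelon form.
R2 ← R2 + (4)·R1: [0, 30, -27]
R3 ← R3 + (3/2)·R1: [0, 20, -18]
R3 ← R3 − (2/3)·R2: [0, 0, 0]
R4 ← R4 − (1/3)·R2: [0, 0, 0]
Echelon form has 2 nonzero rows, so rank(M) = 2.

2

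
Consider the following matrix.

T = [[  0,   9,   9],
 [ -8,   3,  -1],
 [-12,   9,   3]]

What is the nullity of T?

1

Row reduce to echelon form.
Swap R1 ↔ R2
R3 ← R3 − (3/2)·R1: [0, 9/2, 9/2]
R3 ← R3 − (1/2)·R2: [0, 0, 0]
2 nonzero rows, so rank(T) = 2.
T has 3 columns; by rank–nullity, nullity = 3 − 2 = 1.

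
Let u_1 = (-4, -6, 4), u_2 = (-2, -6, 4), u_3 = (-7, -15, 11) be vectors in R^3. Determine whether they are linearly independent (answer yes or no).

Form the matrix with these vectors as rows and row reduce.
R2 ← R2 − (1/2)·R1: [0, -3, 2]
R3 ← R3 − (7/4)·R1: [0, -9/2, 4]
R3 ← R3 − (3/2)·R2: [0, 0, 1]
3 nonzero rows, so the 3 vectors span a space of dimension 3.
Since 3 = 3, the vectors are linearly independent.

yes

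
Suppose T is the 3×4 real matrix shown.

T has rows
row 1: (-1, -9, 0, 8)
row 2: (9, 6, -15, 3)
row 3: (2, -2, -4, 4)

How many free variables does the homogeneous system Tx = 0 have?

Row reduce to echelon form.
R2 ← R2 + (9)·R1: [0, -75, -15, 75]
R3 ← R3 + (2)·R1: [0, -20, -4, 20]
R3 ← R3 − (4/15)·R2: [0, 0, 0, 0]
2 nonzero rows, so rank(T) = 2.
T has 4 columns; by rank–nullity, nullity = 4 − 2 = 2.

2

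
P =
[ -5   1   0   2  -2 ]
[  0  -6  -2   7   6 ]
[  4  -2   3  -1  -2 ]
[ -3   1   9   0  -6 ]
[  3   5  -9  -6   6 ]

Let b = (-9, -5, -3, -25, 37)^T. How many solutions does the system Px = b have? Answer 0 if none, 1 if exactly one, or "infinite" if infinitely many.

infinite

Row reduce the augmented matrix [P | b].
R3 ← R3 + (4/5)·R1: [0, -6/5, 3, 3/5, -18/5, -51/5]
R4 ← R4 − (3/5)·R1: [0, 2/5, 9, -6/5, -24/5, -98/5]
R5 ← R5 + (3/5)·R1: [0, 28/5, -9, -24/5, 24/5, 158/5]
R3 ← R3 − (1/5)·R2: [0, 0, 17/5, -4/5, -24/5, -46/5]
R4 ← R4 + (1/15)·R2: [0, 0, 133/15, -11/15, -22/5, -299/15]
R5 ← R5 + (14/15)·R2: [0, 0, -163/15, 26/15, 52/5, 404/15]
R4 ← R4 − (133/51)·R3: [0, 0, 0, 23/17, 138/17, 69/17]
R5 ← R5 + (163/51)·R3: [0, 0, 0, -14/17, -84/17, -42/17]
R5 ← R5 + (14/23)·R4: [0, 0, 0, 0, 0, 0]
The echelon form has 4 nonzero rows, and every pivot lies in the first 5 columns, so rank(P) = rank([P|b]) = 4.
The system is consistent.
rank = 4 < 5 unknowns, so there are infinitely many solutions.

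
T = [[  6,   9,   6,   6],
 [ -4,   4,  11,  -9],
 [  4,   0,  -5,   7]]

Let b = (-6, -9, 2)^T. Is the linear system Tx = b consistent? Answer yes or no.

no

Row reduce the augmented matrix [T | b].
R2 ← R2 + (2/3)·R1: [0, 10, 15, -5, -13]
R3 ← R3 − (2/3)·R1: [0, -6, -9, 3, 6]
R3 ← R3 + (3/5)·R2: [0, 0, 0, 0, -9/5]
The echelon form has 3 nonzero rows; the last pivot sits in the augmented column, so rank(T) = 2 but rank([T|b]) = 3.
Since the ranks differ, the system is inconsistent.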